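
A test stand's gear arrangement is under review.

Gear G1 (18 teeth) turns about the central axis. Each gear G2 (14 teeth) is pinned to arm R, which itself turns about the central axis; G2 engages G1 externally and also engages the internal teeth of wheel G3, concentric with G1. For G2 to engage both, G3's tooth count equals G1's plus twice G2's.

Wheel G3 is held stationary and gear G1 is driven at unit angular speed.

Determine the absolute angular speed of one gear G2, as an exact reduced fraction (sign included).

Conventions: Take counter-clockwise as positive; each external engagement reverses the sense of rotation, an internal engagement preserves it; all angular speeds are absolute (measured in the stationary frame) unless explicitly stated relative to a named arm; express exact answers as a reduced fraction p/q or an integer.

-9/14

recognized (axles ride arm R): planetary set, 18/14/46 teeth
ring teeth: 18 + 2·14 = 46
18(ω_sun−ω_arm) = −46(ω_ring−ω_arm),  ω_ring = 0, ω_sun = 1
18(1−ω_arm) = −46(0−ω_arm)  ⇒  64·ω_arm = 18  ⇒  ω_arm = 9/32
sun–planet mesh: 18·(1−9/32) = −14·(ω_p−ω_arm)  ⇒  ω_p−ω_arm = -207/224
ω_p = 9/32 − 207/224 = -9/14
exact speed ratio = -9/14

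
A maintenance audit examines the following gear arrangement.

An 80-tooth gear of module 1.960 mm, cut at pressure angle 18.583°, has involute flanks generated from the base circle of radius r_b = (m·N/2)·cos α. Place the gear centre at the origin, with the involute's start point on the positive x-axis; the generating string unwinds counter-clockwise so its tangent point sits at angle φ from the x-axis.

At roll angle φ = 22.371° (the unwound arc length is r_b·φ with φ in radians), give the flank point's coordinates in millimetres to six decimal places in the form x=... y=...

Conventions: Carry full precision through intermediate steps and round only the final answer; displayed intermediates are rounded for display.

class = single-mesh tooth geometry [base-circle involute, m = 1.960, 80T]
pitch radius r_p = m·N/2 = 1.960·80/2 = 78.400000
base radius r_b = r_p·cos α = 78.400000·cos 18.583° = 74.312460
roll angle φ = 22.371° = 0.39044761 rad
x = r_b·(cos φ + φ·sin φ) = 79.762838
y = r_b·(sin φ − φ·cos φ) = 1.452090

x=79.762838 y=1.452090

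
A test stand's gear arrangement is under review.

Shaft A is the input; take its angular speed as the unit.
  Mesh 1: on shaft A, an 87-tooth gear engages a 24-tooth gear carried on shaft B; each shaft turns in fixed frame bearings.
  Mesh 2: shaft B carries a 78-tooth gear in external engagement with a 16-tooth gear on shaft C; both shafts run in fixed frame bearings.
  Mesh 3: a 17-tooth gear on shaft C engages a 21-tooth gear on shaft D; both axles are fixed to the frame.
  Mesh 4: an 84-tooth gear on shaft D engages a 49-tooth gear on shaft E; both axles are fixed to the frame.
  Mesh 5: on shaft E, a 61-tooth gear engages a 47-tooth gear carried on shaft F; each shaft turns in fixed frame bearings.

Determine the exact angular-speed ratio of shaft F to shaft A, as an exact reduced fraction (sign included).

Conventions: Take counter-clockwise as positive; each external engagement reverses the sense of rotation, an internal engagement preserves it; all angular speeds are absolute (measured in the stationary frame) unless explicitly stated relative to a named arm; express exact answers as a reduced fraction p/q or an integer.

class = fixed-axis compound train [5 meshes; 5 ratios multiply, 5 sense flips]
mesh 1 [87T→24T]: running ratio 29/8, sense −
mesh 2 [78T→16T]: running ratio 1131/64, sense +
mesh 3 [17T→21T]: running ratio 6409/448, sense −
mesh 4 [84T→49T]: running ratio 19227/784, sense +
mesh 5 [61T→47T]: running ratio 1172847/36848, sense −
ω_out/ω_in = -1172847/36848

-1172847/36848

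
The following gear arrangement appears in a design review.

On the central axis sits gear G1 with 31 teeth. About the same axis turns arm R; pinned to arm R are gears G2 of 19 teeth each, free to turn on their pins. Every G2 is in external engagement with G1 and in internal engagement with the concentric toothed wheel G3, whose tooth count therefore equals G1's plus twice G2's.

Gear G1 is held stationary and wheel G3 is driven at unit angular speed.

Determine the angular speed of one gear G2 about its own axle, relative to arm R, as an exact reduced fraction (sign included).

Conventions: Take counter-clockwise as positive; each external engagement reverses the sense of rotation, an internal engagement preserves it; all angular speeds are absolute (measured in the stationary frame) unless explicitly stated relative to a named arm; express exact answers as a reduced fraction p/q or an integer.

topology: planetary set — G1 31T / G2 19T / G3 69T, arm = carrier (Willis)
ring teeth: 31 + 2·19 = 69
31(ω_sun−ω_arm) = −69(ω_ring−ω_arm),  ω_sun = 0, ω_ring = 1
31(0−ω_arm) = −69(1−ω_arm)  ⇒  100·ω_arm = 69  ⇒  ω_arm = 69/100
sun–planet mesh: 31·(0−69/100) = −19·(ω_p−ω_arm)  ⇒  ω_p−ω_arm = 2139/1900
exact speed ratio = 2139/1900

2139/1900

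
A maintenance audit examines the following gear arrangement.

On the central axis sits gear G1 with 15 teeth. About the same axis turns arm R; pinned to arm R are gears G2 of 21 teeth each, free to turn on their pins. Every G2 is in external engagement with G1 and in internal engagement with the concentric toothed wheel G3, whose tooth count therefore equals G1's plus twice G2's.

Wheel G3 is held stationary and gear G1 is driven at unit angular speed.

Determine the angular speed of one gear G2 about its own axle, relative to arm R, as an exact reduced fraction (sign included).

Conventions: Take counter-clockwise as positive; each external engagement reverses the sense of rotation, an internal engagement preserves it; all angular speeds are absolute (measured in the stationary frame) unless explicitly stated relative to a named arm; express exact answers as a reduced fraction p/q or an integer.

topology: planetary set — G1 15T / G2 21T / G3 57T, arm = carrier (Willis)
ring teeth: 15 + 2·21 = 57
15(ω_sun−ω_arm) = −57(ω_ring−ω_arm),  ω_ring = 0, ω_sun = 1
15(1−ω_arm) = −57(0−ω_arm)  ⇒  72·ω_arm = 15  ⇒  ω_arm = 5/24
sun–planet mesh: 15·(1−5/24) = −21·(ω_p−ω_arm)  ⇒  ω_p−ω_arm = -95/168
exact speed ratio = -95/168

-95/168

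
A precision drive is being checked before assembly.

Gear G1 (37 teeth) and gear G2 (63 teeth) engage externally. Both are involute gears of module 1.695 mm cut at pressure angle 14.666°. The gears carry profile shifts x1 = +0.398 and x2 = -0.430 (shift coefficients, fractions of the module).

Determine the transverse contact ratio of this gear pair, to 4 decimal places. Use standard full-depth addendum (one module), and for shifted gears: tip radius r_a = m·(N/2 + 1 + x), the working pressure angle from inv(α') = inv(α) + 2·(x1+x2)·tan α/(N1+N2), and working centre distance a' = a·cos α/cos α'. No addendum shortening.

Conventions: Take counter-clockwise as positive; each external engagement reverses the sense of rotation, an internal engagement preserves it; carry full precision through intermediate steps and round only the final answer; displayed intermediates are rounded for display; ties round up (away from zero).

single-mesh involute tooth geometry (37T engaging 63T at module 1.695)
base radii: r_b1 = 30.335815, r_b2 = 51.652874
tip radii: r_a1 = 33.727110, r_a2 = 54.358650
inv(α') = inv(14.666°) + 2·(+0.398-0.430)·tan α/(37+63) = 0.00557345  ⇒  α' = 14.52446°
a' = a·cos α / cos α' = 84.7500·cos 14.666°/cos 14.52446° = 84.695503
action lengths: √(r_a1²−r_b1²) = 14.739616, √(r_a2²−r_b2²) = 16.936452
base pitch p_b = π·m·cos α = 5.151501
CR = (14.739616 + 16.936452 − 84.695503·sin 14.52446°)/5.151501 = 2.025623
contact ratio ≈ 2.0256

2.0256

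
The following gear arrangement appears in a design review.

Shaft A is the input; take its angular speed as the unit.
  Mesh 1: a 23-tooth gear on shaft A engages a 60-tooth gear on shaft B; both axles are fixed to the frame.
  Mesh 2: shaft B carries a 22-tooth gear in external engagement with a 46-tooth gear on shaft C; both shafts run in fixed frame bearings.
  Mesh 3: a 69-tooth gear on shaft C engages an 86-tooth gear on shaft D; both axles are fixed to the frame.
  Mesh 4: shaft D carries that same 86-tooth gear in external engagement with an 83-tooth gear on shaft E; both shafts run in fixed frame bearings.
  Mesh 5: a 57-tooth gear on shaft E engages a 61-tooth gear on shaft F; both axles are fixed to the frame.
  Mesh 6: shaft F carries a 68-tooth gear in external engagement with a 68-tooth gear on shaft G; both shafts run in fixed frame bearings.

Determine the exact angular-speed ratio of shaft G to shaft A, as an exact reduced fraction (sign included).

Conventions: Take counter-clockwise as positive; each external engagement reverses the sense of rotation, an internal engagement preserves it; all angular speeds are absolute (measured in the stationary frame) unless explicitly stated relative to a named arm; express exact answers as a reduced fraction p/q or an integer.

class = fixed-axis compound train [6 meshes; 6 ratios multiply, 6 sense flips]
mesh 1 [23T→60T]: running ratio 23/60, sense −
mesh 2 [22T→46T]: running ratio 11/60, sense +
mesh 3 [69T→86T]: running ratio 253/1720, sense −
mesh 4 [86T→83T]: running ratio 253/1660, sense +
mesh 5 [57T→61T]: running ratio 14421/101260, sense −
mesh 6 [68T→68T]: running ratio 14421/101260, sense +
ω_out/ω_in = 14421/101260

14421/101260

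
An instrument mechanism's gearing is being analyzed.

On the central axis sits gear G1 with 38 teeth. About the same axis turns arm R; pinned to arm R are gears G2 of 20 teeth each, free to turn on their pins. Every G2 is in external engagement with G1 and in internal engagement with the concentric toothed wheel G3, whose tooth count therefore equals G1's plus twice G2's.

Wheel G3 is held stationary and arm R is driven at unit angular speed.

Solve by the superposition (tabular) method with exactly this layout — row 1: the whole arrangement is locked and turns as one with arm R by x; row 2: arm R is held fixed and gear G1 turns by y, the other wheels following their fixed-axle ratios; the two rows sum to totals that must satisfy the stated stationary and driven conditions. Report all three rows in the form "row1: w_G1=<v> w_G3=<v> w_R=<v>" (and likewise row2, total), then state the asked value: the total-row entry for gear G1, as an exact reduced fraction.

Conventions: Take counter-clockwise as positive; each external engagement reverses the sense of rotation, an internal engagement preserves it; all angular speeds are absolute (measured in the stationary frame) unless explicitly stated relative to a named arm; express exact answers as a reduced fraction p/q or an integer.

row1: w_G1=1 w_G3=1 w_R=1
row2: w_G1=39/19 w_G3=-1 w_R=0
total: w_G1=58/19 w_G3=0 w_R=1
asked value: 58/19

recognized (axles ride arm R): planetary set, 38/20/78 teeth
row 1 — lock + rotate with arm: ω_sun = ω_ring = ω_arm = x
row 2 — arm fixed, fixed-axis ratios: sun y, ring −(38/78)·y, arm 0
boundary: total ω_ring = x − (38/78)·y = 0 and total ω_arm = x = 1  ⇒  y = 39/19, x = 1
row 2 ring = −(38/78)·39/19 = -1
totals (row 1 + row 2): sun 1 + 39/19 = 58/19, ring 1 + (-1) = 0, arm 1 + 0 = 1
asked cell (total, sun) = 58/19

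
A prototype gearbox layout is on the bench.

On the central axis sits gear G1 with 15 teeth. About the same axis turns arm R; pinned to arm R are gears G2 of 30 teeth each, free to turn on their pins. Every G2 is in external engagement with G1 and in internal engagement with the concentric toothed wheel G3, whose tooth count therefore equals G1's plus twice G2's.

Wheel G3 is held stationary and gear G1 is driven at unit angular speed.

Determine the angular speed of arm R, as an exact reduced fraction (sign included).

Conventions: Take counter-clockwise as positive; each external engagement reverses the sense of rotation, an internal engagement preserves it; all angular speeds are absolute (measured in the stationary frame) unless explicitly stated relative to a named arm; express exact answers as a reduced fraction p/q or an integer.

1/6

planetary set (15T centre, 30T on arm, 75T internal) — Willis relation
ring teeth: 15 + 2·30 = 75
15(ω_sun−ω_arm) = −75(ω_ring−ω_arm),  ω_ring = 0, ω_sun = 1
15(1−ω_arm) = −75(0−ω_arm)  ⇒  90·ω_arm = 15  ⇒  ω_arm = 1/6
exact speed ratio = 1/6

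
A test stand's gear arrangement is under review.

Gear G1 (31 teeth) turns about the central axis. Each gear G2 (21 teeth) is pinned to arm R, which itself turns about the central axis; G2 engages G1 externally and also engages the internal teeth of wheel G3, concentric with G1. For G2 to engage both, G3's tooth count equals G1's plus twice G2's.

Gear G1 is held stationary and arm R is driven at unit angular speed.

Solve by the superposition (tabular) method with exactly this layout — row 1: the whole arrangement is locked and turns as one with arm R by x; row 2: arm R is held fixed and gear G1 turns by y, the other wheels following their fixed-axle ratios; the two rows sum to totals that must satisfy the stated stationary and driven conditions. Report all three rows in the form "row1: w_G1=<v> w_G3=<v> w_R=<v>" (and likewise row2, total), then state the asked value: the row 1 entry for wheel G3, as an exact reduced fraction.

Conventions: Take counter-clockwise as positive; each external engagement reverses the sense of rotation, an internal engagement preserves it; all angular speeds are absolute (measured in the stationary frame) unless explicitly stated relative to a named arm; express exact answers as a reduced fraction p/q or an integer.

recognized (axles ride arm R): planetary set, 31/21/73 teeth
row 1: whole set turns with the arm by x
row 2 — arm fixed, fixed-axis ratios: sun y, ring −(31/73)·y, arm 0
boundary: total ω_sun = x + y = 0 and total ω_arm = x = 1  ⇒  y = -1, x = 1
row 2 ring = −(31/73)·(-1) = 31/73
totals (row 1 + row 2): sun 1 + (-1) = 0, ring 1 + 31/73 = 104/73, arm 1 + 0 = 1
asked cell (row1, ring) = 1

row1: w_G1=1 w_G3=1 w_R=1
row2: w_G1=-1 w_G3=31/73 w_R=0
total: w_G1=0 w_G3=104/73 w_R=1
asked value: 1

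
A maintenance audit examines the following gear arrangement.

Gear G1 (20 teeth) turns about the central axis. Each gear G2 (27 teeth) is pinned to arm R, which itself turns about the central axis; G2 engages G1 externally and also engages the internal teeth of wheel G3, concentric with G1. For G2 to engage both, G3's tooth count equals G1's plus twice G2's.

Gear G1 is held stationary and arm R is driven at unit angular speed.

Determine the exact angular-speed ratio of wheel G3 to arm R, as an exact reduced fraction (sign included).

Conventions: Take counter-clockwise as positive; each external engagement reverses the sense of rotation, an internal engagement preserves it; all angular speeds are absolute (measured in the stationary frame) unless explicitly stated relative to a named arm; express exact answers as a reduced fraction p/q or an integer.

47/37

topology: planetary set — G1 20T / G2 27T / G3 74T, arm = carrier (Willis)
ring teeth: 20 + 2·27 = 74
20(ω_sun−ω_arm) = −74(ω_ring−ω_arm),  ω_sun = 0, ω_arm = 1
ω_ring = 1 − (20/74)(0−1) = 47/37
ω_out/ω_in = 47/37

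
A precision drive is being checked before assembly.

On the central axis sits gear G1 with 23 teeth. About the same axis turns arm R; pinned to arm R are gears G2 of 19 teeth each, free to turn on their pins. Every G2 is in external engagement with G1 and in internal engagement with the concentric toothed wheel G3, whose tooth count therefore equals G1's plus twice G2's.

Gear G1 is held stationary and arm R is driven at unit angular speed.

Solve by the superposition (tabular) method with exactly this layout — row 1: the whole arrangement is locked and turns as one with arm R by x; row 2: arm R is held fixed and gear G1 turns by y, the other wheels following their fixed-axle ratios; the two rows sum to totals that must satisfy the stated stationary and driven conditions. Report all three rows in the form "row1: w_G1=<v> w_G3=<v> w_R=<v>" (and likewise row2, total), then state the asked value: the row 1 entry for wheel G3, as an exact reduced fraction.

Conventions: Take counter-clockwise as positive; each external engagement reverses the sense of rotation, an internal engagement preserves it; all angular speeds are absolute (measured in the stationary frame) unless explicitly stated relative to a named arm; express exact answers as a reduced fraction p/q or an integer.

row1: w_G1=1 w_G3=1 w_R=1
row2: w_G1=-1 w_G3=23/61 w_R=0
total: w_G1=0 w_G3=84/61 w_R=1
asked value: 1

class = planetary set [G3 = 23+2·19 = 61; Willis about the carrier]
superposition row 1 [locked train]: every member turns x
row 2: sun turns y, ring = −(23/61)·y, arm 0
boundary: total ω_sun = x + y = 0 and total ω_arm = x = 1  ⇒  y = -1, x = 1
row 2 ring = −(23/61)·(-1) = 23/61
totals (row 1 + row 2): sun 1 + (-1) = 0, ring 1 + 23/61 = 84/61, arm 1 + 0 = 1
asked cell (row1, ring) = 1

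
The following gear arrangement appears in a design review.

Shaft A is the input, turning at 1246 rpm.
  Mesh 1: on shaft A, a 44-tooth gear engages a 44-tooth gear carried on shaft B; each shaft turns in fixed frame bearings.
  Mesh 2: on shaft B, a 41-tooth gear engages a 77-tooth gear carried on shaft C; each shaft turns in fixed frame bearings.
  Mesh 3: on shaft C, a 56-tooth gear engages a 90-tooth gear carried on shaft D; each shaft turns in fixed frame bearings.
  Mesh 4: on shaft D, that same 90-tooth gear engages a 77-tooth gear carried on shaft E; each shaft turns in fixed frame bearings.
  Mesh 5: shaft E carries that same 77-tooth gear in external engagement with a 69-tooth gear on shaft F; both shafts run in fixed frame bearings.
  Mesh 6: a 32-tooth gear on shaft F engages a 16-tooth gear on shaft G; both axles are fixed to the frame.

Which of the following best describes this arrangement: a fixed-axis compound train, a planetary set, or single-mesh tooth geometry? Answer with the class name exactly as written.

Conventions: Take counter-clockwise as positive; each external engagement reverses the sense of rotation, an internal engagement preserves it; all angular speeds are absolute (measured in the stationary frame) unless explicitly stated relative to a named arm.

6-mesh fixed-axis compound train (all bearings frame-fixed)
classification: fixed-axis compound train

fixed-axis compound train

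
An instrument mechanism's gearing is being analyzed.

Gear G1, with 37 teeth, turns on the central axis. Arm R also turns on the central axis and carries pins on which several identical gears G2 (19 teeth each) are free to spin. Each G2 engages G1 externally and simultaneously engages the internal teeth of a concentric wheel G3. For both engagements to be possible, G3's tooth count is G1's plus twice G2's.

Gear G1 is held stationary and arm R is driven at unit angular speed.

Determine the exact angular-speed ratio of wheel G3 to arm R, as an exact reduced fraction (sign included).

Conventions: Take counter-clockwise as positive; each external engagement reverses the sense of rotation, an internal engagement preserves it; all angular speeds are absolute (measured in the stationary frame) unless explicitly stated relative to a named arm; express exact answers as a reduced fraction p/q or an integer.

recognized (axles ride arm R): planetary set, 37/19/75 teeth
ring teeth: 37 + 2·19 = 75
37(ω_sun−ω_arm) = −75(ω_ring−ω_arm),  ω_sun = 0, ω_arm = 1
ω_ring = 1 − (37/75)(0−1) = 112/75
ω_out/ω_in = 112/75

112/75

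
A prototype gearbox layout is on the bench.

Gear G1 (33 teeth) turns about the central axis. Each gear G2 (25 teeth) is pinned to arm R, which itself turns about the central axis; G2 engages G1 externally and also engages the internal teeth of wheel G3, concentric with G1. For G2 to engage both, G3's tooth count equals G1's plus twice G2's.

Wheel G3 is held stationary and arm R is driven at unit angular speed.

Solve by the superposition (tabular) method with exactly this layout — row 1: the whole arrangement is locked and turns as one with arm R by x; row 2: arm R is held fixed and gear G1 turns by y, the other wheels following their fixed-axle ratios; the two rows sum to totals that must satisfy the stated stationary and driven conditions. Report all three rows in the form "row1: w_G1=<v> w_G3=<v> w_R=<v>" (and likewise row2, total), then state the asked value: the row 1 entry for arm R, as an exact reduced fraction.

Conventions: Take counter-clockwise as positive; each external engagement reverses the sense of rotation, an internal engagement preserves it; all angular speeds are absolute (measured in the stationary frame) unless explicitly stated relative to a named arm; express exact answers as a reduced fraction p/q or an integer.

row1: w_G1=1 w_G3=1 w_R=1
row2: w_G1=83/33 w_G3=-1 w_R=0
total: w_G1=116/33 w_G3=0 w_R=1
asked value: 1

class = planetary set [G3 = 33+2·25 = 83; Willis about the carrier]
row 1: whole set turns with the arm by x
row 2 — arm fixed, fixed-axis ratios: sun y, ring −(33/83)·y, arm 0
boundary: total ω_ring = x − (33/83)·y = 0 and total ω_arm = x = 1  ⇒  y = 83/33, x = 1
row 2 ring = −(33/83)·83/33 = -1
totals (row 1 + row 2): sun 1 + 83/33 = 116/33, ring 1 + (-1) = 0, arm 1 + 0 = 1
asked cell (row1, arm) = 1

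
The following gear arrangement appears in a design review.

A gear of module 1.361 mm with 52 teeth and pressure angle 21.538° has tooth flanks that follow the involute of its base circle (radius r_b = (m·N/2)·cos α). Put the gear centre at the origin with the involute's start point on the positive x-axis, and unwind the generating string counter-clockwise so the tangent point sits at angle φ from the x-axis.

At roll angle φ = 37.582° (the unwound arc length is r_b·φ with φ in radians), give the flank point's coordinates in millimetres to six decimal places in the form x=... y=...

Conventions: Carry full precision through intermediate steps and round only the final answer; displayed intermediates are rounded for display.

x=39.252311 y=2.965137

class = single-mesh tooth geometry [base-circle involute, m = 1.361, 52T]
pitch radius r_p = m·N/2 = 1.361·52/2 = 35.386000
base radius r_b = r_p·cos α = 35.386000·cos 21.538° = 32.915147
roll angle φ = 37.582° = 0.65592964 rad
x = r_b·(cos φ + φ·sin φ) = 39.252311
y = r_b·(sin φ − φ·cos φ) = 2.965137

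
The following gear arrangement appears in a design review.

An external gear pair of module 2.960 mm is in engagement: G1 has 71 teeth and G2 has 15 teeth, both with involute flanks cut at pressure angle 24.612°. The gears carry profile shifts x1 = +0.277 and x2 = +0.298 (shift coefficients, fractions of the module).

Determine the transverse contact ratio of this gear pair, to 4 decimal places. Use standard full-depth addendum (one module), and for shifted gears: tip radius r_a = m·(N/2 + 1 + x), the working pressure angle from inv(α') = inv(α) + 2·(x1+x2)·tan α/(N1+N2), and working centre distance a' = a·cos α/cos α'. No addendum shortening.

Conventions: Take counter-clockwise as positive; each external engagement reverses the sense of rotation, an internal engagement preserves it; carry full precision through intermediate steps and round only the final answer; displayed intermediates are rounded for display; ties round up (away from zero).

single-mesh involute tooth geometry (71T engaging 15T at module 2.960)
base radii: r_b1 = 95.533367, r_b2 = 20.183106
tip radii: r_a1 = 108.859920, r_a2 = 26.042080
inv(α') = inv(24.612°) + 2·(+0.277+0.298)·tan α/(71+15) = 0.03465429  ⇒  α' = 26.16909°
a' = a·cos α / cos α' = 127.2800·cos 24.612°/cos 26.16909° = 128.932514
action lengths: √(r_a1²−r_b1²) = 52.190593, √(r_a2²−r_b2²) = 16.456980
base pitch p_b = π·m·cos α = 8.454280
CR = (52.190593 + 16.456980 − 128.932514·sin 26.16909°)/8.454280 = 1.394032
contact ratio ≈ 1.3940

1.3940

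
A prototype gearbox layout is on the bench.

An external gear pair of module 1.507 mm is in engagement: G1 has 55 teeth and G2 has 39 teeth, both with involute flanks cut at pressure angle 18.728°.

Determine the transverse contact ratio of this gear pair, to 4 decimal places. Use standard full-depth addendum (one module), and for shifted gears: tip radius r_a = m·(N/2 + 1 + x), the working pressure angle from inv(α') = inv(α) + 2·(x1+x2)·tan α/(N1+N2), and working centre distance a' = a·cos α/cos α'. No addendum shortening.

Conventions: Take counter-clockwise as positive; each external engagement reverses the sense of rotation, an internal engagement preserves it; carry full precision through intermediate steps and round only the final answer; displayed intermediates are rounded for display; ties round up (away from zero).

1.8093

class = single-mesh tooth geometry [involute pair 55T × 39T, m = 1.507]
base radii: r_b1 = 39.248264, r_b2 = 27.830587
tip radii: r_a1 = 42.949500, r_a2 = 30.893500
no profile shift: α' = α, a' = a
action lengths: √(r_a1²−r_b1²) = 17.442286, √(r_a2²−r_b2²) = 13.411441
base pitch p_b = π·m·cos α = 4.483711
CR = (17.442286 + 13.411441 − 70.829000·sin 18.72800°)/4.483711 = 1.809270
contact ratio ≈ 1.8093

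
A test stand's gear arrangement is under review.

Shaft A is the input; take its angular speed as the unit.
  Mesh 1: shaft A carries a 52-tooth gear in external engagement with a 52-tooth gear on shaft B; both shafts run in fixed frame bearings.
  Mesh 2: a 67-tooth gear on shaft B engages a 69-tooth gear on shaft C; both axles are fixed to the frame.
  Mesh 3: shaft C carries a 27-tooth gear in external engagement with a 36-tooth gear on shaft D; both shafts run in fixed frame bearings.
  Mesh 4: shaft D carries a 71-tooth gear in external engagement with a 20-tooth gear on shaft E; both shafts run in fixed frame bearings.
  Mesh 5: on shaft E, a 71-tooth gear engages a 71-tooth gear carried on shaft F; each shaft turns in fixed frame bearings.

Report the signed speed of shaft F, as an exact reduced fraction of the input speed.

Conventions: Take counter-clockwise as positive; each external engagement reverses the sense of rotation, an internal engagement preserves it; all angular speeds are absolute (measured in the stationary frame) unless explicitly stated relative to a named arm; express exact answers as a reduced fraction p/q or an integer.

-4757/1840

5-mesh fixed-axis compound train (all bearings frame-fixed)
mesh 1 [52T→52T]: |ω|/ω_in = 1×52/52 = 1, sense flips to −
mesh 2 [67T→69T]: |ω|/ω_in = 1×67/69 = 67/69, sense flips to +
mesh 3 [27T→36T]: |ω|/ω_in = (67/69)×27/36 = 67/92, sense flips to −
mesh 4 [71T→20T]: |ω|/ω_in = (67/92)×71/20 = 4757/1840, sense flips to +
mesh 5 [71T→71T]: |ω|/ω_in = (4757/1840)×71/71 = 4757/1840, sense flips to −
signed output speed (× input speed) = -4757/1840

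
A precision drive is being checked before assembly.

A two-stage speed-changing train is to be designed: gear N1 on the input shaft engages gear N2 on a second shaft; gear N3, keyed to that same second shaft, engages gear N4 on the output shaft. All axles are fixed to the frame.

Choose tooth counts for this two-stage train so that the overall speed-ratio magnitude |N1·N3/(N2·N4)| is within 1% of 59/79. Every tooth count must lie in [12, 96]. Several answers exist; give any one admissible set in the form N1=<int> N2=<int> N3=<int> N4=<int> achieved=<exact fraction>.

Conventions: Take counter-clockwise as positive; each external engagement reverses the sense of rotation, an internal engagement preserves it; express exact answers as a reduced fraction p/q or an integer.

N1=12 N2=79 N3=59 N4=12 achieved=59/79

topology: fixed-axis compound train — 2 stages, target 59/79
target = 59/79 in lowest terms: an exact hit needs N1·N3 = k·59 and N2·N4 = k·79 for one integer k, every count in [12, 96]; additionally prefer no 1:1 stage (N1 ≠ N2, N3 ≠ N4)
k = 1…11: no 1:1-free in-range split of k·59 and k·79 into factor pairs; take k = 12
k = 12: N1·N3 = 708 = 12·59, N2·N4 = 948 = 79·12
achieved = 12·59/(79·12) = 59/79; |achieved − target| = 0 ≤ 59/7900 ✓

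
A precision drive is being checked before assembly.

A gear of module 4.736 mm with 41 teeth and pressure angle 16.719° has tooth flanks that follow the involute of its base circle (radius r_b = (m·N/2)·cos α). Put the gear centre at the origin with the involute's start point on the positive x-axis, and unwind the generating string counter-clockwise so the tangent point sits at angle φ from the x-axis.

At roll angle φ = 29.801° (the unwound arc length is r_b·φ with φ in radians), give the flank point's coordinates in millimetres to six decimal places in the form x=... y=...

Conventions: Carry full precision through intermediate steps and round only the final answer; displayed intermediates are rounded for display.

x=104.723347 y=4.244396

single-mesh involute tooth geometry (41T wheel at module 4.736)
pitch radius r_p = m·N/2 = 4.736·41/2 = 97.088000
base radius r_b = r_p·cos α = 97.088000·cos 16.719° = 92.983814
roll angle φ = 29.801° = 0.52012557 rad
x = r_b·(cos φ + φ·sin φ) = 104.723347
y = r_b·(sin φ − φ·cos φ) = 4.244396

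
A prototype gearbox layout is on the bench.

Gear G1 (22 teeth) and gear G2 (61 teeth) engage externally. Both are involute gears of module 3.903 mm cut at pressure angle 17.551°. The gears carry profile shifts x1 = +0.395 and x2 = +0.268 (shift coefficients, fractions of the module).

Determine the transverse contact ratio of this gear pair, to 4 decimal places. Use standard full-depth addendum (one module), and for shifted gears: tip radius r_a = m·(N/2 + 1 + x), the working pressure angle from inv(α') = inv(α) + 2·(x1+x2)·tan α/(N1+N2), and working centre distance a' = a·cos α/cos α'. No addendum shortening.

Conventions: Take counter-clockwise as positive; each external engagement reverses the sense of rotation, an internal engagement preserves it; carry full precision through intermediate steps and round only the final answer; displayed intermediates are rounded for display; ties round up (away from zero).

1.6553

single-mesh involute tooth geometry (22T engaging 61T at module 3.903)
base radii: r_b1 = 40.934422, r_b2 = 113.499988
tip radii: r_a1 = 48.377685, r_a2 = 123.990504
inv(α') = inv(17.551°) + 2·(+0.395+0.268)·tan α/(22+61) = 0.01500776  ⇒  α' = 20.04460°
a' = a·cos α / cos α' = 161.9745·cos 17.551°/cos 20.04460° = 164.392293
action lengths: √(r_a1²−r_b1²) = 25.783202, √(r_a2²−r_b2²) = 49.913903
base pitch p_b = π·m·cos α = 11.690844
CR = (25.783202 + 49.913903 − 164.392293·sin 20.04460°)/11.690844 = 1.655261
contact ratio ≈ 1.6553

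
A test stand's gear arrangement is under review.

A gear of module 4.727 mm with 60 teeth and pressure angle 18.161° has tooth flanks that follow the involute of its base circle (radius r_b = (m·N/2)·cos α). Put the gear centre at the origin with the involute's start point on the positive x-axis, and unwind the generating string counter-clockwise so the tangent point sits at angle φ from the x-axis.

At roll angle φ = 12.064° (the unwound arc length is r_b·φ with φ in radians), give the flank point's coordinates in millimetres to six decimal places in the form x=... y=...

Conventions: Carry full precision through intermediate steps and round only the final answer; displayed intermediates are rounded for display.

single-mesh involute tooth geometry (60T wheel at module 4.727)
pitch radius r_p = m·N/2 = 4.727·60/2 = 141.810000
base radius r_b = r_p·cos α = 141.810000·cos 18.161° = 134.745654
roll angle φ = 12.064° = 0.21055652 rad
x = r_b·(cos φ + φ·sin φ) = 137.699540
y = r_b·(sin φ − φ·cos φ) = 0.417420

x=137.699540 y=0.417420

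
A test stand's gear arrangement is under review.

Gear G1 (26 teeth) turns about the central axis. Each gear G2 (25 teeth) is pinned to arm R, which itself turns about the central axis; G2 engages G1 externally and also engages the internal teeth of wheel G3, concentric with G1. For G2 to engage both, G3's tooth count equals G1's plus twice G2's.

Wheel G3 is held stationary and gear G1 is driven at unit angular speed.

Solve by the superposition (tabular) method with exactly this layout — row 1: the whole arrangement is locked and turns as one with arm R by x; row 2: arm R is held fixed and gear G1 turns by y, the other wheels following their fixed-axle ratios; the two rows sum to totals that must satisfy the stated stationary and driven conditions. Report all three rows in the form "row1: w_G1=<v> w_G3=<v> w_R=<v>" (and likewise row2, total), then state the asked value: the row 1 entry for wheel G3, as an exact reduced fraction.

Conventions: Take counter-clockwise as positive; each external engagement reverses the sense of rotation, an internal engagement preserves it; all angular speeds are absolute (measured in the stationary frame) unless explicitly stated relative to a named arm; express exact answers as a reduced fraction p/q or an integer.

row1: w_G1=13/51 w_G3=13/51 w_R=13/51
row2: w_G1=38/51 w_G3=-13/51 w_R=0
total: w_G1=1 w_G3=0 w_R=13/51
asked value: 13/51

planetary set (26T centre, 25T on arm, 76T internal) — Willis relation
row 1: whole set turns with the arm by x
row 2 (arm held, sun turns y): ω_ring = −(26/76)·y, ω_arm = 0
boundary: total ω_ring = x − (26/76)·y = 0 and total ω_sun = x + y = 1  ⇒  y = 38/51, x = 13/51
row 2 ring = −(26/76)·38/51 = -13/51
totals (row 1 + row 2): sun 13/51 + 38/51 = 1, ring 13/51 + (-13/51) = 0, arm 13/51 + 0 = 13/51
asked cell (row1, ring) = 13/51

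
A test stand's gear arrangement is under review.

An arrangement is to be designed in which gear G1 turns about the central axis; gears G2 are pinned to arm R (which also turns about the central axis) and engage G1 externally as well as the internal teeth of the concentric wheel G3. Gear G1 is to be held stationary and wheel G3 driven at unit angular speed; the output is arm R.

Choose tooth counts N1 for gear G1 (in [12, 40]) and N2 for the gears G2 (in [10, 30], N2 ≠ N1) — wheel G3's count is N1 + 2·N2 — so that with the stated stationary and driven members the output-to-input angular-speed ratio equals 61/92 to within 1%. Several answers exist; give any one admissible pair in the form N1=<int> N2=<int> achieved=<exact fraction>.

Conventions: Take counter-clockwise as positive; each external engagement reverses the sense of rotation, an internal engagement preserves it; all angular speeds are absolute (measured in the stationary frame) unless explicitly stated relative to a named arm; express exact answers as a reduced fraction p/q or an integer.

planetary set to be sized for 61/92 (Willis relation)
Willis with ω_sun = 0: ω_arm/ω_ring = N3/(N1+N3); set equal to 61/92  ⇒  N3/N1 = (61/92)/(1 − 61/92) = 61/31
N3 = N1 + 2·N2  ⇒  N2/N1 = (N3/N1 − 1)/2 = (61/31 − 1)/2 = 15/31
smallest multiple with N1 ≥ 12 and N2 ≥ 10: k = 1  ⇒  N1 = 1·31 = 31, N2 = 1·15 = 15 (N1 ≤ 40, N2 ≤ 30, N2 ≠ N1 ✓), N3 = 31 + 2·15 = 61
check: N3/(N1+N3) with N1 = 31, N3 = 61 gives 61/92; |achieved − target| = 0 ≤ 61/9200 ✓

N1=31 N2=15 achieved=61/92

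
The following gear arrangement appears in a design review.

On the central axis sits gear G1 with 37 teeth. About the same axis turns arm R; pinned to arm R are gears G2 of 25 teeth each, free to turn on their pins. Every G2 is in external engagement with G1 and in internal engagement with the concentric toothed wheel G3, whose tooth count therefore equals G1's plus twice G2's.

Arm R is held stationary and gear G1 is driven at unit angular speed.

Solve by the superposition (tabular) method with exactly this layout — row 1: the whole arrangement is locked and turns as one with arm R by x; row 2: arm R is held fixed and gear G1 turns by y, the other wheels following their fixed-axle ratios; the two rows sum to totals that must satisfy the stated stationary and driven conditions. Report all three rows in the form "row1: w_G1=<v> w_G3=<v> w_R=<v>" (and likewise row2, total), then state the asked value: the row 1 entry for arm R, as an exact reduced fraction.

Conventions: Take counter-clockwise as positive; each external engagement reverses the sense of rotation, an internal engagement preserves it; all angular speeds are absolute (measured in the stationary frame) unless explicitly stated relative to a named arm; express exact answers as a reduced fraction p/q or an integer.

recognized (axles ride arm R): planetary set, 37/25/87 teeth
superposition row 1 [locked train]: every member turns x
superposition row 2 [arm held]: sun y, ring −(37/87)·y, arm 0
boundary: total ω_arm = x = 0 and total ω_sun = x + y = 1  ⇒  y = 1, x = 0
row 2 ring = −(37/87)·1 = -37/87
totals (row 1 + row 2): sun 0 + 1 = 1, ring 0 + (-37/87) = -37/87, arm 0 + 0 = 0
asked cell (row1, arm) = 0

row1: w_G1=0 w_G3=0 w_R=0
row2: w_G1=1 w_G3=-37/87 w_R=0
total: w_G1=1 w_G3=-37/87 w_R=0
asked value: 0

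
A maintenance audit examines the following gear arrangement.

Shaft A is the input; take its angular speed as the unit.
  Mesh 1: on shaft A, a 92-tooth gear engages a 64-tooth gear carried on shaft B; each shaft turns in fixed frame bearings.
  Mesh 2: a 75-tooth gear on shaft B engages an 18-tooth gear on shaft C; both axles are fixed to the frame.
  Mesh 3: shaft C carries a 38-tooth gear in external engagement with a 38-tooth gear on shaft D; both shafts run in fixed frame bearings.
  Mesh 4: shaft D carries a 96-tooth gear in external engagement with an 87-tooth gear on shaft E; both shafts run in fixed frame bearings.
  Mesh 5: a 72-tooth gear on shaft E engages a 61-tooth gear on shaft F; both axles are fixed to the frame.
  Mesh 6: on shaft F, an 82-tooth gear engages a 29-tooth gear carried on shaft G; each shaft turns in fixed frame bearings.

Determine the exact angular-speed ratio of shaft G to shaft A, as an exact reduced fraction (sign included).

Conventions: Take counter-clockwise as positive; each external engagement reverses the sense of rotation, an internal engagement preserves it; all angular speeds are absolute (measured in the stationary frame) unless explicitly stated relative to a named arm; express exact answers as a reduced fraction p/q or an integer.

1131600/51301

class = fixed-axis compound train [6 meshes; 6 ratios multiply, 6 sense flips]
mesh 1 [92T→64T]: running ratio 23/16, sense −
mesh 2 [75T→18T]: running ratio 575/96, sense +
mesh 3 [38T→38T]: running ratio 575/96, sense −
mesh 4 [96T→87T]: running ratio 575/87, sense +
mesh 5 [72T→61T]: running ratio 13800/1769, sense −
mesh 6 [82T→29T]: running ratio 1131600/51301, sense +
ω_out/ω_in = 1131600/51301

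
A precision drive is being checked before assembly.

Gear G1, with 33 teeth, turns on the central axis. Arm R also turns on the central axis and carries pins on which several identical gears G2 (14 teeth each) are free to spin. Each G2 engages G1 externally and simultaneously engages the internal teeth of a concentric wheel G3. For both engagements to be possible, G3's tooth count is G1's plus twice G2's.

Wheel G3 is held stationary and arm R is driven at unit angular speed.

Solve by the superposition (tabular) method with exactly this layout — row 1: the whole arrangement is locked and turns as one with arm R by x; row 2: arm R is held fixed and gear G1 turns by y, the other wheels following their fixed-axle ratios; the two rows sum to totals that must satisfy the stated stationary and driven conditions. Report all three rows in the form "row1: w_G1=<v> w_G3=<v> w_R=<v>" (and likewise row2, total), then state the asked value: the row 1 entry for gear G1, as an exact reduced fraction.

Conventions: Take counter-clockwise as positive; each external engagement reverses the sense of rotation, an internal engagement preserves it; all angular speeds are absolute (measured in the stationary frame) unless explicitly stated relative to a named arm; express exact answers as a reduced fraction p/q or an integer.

class = planetary set [G3 = 33+2·14 = 61; Willis about the carrier]
row 1: whole set turns with the arm by x
row 2 — arm fixed, fixed-axis ratios: sun y, ring −(33/61)·y, arm 0
boundary: total ω_ring = x − (33/61)·y = 0 and total ω_arm = x = 1  ⇒  y = 61/33, x = 1
row 2 ring = −(33/61)·61/33 = -1
totals (row 1 + row 2): sun 1 + 61/33 = 94/33, ring 1 + (-1) = 0, arm 1 + 0 = 1
asked cell (row1, sun) = 1

row1: w_G1=1 w_G3=1 w_R=1
row2: w_G1=61/33 w_G3=-1 w_R=0
total: w_G1=94/33 w_G3=0 w_R=1
asked value: 1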